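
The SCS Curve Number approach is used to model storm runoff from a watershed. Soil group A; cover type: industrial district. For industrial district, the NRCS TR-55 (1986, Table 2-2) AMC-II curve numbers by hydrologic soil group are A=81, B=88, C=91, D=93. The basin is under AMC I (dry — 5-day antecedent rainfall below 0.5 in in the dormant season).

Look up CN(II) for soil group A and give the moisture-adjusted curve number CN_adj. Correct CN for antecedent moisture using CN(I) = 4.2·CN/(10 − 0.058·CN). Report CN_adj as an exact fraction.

CN_adj = 170100/2651 ≈ 64.164

NRCS table: industrial district, soil group A → CN(II) = 81
Dry (AMC I): CN(I) = 4.2·81/(10 − 0.058·81) = (1701/5)/(2651/500) = 170100/2651 ≈ 64.164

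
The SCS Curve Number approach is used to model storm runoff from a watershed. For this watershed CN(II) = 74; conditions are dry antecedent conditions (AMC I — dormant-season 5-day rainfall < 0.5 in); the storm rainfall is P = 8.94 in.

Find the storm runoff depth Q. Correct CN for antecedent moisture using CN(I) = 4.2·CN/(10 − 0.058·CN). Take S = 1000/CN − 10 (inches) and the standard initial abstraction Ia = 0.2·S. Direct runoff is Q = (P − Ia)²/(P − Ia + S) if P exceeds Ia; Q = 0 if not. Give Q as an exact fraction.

Q = 79704017761/23594343150 in ≈ 3.378 in

Adjust CN=74 to AMC I: 4.2·74/(10 − 0.058·74) → (1554/5) ÷ (1427/250) = 77700/1427 ≈ 54.450
Retention S: 1000/CN − 10 with CN=54.450 → S = 6500/777 ≈ 8.366 in
Initial abstraction Ia = S/5 = (6500/777)/5 = 1300/777 ≈ 1.673 in
P − Ia = 8.940 − 1.673 = 282319/38850 ≈ 7.267 in (> 0, runoff occurs)
Q: (282319/38850)² ÷ (607319/38850) = 79704017761/23594343150 in (≈ 3.378 in)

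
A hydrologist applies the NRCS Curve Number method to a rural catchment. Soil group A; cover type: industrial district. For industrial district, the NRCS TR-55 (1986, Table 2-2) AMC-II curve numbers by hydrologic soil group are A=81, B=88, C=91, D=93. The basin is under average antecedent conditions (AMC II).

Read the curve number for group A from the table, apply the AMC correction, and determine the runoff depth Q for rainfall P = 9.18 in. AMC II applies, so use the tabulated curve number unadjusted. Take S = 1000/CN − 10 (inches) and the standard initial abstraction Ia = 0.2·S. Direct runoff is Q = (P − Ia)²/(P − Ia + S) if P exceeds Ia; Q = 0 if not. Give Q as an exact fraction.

Q = 1244607841/181354950 in ≈ 6.863 in

NRCS table: industrial district, soil group A → CN(II) = 81
Average conditions: CN = 81 (no AMC adjustment).
Max retention: S = 1000/81 − 10 = 190/81 in (≈ 2.346 in)
Initial abstraction Ia = S/5 = (190/81)/5 = 38/81 ≈ 0.469 in
Excess rainfall: 9.180 − 0.469 = 8.711 in; P > Ia so Q > 0
Q = (35279/4050)²/((35279/4050) + 190/81) = (1244607841/16402500)/(44779/4050) = 1244607841/181354950 in ≈ 6.863 in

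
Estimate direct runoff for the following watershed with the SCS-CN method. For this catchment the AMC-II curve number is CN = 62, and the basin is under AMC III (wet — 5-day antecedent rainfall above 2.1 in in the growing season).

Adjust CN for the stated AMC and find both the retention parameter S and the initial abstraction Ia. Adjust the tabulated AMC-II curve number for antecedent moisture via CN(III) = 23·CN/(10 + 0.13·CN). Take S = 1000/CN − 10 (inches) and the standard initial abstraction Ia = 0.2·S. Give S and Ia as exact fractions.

CN(III) from CN(II)=62: (23·62)/(10 + 0.13·62) = 71300/903 ≈ 78.959
S = 1000/(71300/903) − 10 = 1900/713 in ≈ 2.665 in
Initial abstraction Ia = S/5 = (1900/713)/5 = 380/713 ≈ 0.533 in

S = 1900/713 in ≈ 2.665 in; Ia = 380/713 in ≈ 0.533 in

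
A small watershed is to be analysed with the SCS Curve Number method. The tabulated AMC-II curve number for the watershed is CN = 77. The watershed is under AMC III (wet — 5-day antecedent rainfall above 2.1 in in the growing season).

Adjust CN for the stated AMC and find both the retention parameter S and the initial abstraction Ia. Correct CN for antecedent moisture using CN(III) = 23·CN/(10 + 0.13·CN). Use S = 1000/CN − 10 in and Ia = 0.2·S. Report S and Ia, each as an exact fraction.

S = 100/77 in ≈ 1.299 in; Ia = 20/77 in ≈ 0.260 in

Wet (AMC III): CN(III) = 23·77/(10 + 0.13·77) = 1771/(2001/100) = 7700/87 ≈ 88.506
Retention S: 1000/CN − 10 with CN=88.506 → S = 100/77 ≈ 1.299 in
Ia = 0.2·(100/77) = 20/77 in ≈ 0.260 in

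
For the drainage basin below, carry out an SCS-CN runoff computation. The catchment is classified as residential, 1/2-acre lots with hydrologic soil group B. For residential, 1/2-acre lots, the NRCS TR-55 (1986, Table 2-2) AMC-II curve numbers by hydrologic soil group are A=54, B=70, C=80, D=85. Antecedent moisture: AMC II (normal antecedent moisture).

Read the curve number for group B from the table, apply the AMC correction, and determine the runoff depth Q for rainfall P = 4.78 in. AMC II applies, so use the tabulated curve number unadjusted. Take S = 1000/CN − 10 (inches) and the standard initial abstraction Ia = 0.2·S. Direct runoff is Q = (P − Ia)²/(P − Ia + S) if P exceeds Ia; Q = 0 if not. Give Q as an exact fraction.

NRCS table: residential, 1/2-acre lots, soil group B → CN(II) = 70
CN(II) = 70; AMC II needs no correction.
S = 1000/70 − 10 = 30/7 in ≈ 4.286 in
Ia = 0.2·(30/7) = 6/7 in ≈ 0.857 in
P − Ia = 4.780 − 0.857 = 1373/350 ≈ 3.923 in (> 0, runoff occurs)
Q: (1373/350)² ÷ (2873/350) = 1885129/1005550 in (≈ 1.875 in)

Q = 1885129/1005550 in ≈ 1.875 in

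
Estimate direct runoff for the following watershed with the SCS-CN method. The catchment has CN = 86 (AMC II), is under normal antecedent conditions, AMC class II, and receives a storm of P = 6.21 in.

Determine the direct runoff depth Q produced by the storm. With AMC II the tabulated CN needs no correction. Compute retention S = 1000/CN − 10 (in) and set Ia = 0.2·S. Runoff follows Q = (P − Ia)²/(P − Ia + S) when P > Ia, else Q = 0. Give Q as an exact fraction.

Q = 640241809/138902900 in ≈ 4.609 in

CN(II) = 86; AMC II needs no correction.
Max retention: S = 1000/86 − 10 = 70/43 in (≈ 1.628 in)
Ia = 0.2·(70/43) = 14/43 in ≈ 0.326 in
P − Ia = 6.210 − 0.326 = 25303/4300 ≈ 5.884 in (> 0, runoff occurs)
Q = (25303/4300)²/((25303/4300) + 70/43) = (640241809/18490000)/(32303/4300) = 640241809/138902900 in ≈ 4.609 in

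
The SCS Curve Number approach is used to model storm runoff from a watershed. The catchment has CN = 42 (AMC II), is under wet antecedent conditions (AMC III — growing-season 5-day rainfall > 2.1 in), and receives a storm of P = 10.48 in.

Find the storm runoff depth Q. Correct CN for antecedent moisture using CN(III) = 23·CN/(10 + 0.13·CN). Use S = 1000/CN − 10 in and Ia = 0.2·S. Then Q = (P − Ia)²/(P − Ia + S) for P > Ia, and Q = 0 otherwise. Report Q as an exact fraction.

CN(III) from CN(II)=42: (23·42)/(10 + 0.13·42) = 48300/773 ≈ 62.484
Retention S: 1000/CN − 10 with CN=62.484 → S = 2900/483 ≈ 6.004 in
Ia = 0.2·(2900/483) = 580/483 in ≈ 1.201 in
P − Ia = 10.480 − 1.201 = 112046/12075 ≈ 9.279 in (> 0, runoff occurs)
Runoff Q = (P−Ia)²/(P−Ia+S) = (9.279)²/(9.279+6.004) = 6277153058/1114196475 ≈ 5.634 in

Q = 6277153058/1114196475 in ≈ 5.634 in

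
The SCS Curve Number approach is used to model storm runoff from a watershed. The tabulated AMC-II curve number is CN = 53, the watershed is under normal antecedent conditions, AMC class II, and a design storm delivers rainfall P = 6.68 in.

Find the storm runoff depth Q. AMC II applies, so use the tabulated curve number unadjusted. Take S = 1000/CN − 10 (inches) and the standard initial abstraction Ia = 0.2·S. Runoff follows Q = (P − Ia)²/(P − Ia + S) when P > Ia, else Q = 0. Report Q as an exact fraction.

Q = 42263001/24182575 in ≈ 1.748 in

Average conditions: CN = 53 (no AMC adjustment).
S = 1000/53 − 10 = 470/53 in ≈ 8.868 in
Ia = 0.2S: 0.2·8.868 = 1.774 in (exactly 94/53)
Since P=6.680 > Ia=1.774: effective rainfall P−Ia = 6501/1325 in
Runoff Q = (P−Ia)²/(P−Ia+S) = (4.906)²/(4.906+8.868) = 42263001/24182575 ≈ 1.748 in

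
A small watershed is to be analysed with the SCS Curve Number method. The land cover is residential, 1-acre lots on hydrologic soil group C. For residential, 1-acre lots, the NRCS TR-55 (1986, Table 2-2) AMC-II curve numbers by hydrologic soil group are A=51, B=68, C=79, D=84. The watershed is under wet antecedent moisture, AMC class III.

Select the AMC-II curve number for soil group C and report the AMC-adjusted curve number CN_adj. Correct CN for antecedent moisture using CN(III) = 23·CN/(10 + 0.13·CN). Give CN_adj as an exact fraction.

NRCS table: residential, 1-acre lots, soil group C → CN(II) = 79
Adjust CN=79 to AMC III: 23·79/(10 + 0.13·79) → 1817 ÷ (2027/100) = 181700/2027 ≈ 89.640

CN_adj = 181700/2027 ≈ 89.640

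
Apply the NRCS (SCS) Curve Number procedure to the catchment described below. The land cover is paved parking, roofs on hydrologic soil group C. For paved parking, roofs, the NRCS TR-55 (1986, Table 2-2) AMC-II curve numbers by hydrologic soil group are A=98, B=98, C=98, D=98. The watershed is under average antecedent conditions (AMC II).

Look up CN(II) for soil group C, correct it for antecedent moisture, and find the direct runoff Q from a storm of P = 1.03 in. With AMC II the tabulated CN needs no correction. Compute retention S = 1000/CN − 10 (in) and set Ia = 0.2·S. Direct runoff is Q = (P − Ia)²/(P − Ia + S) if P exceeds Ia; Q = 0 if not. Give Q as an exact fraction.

Q = 23493409/28650300 in ≈ 0.820 in

NRCS table: paved parking, roofs, soil group C → CN(II) = 98
Average conditions: CN = 98 (no AMC adjustment).
Retention S: 1000/CN − 10 with CN=98.000 → S = 10/49 ≈ 0.204 in
Ia = 0.2S: 0.2·0.204 = 0.041 in (exactly 2/49)
Excess rainfall: 1.030 − 0.041 = 0.989 in; P > Ia so Q > 0
Q = (4847/4900)²/((4847/4900) + 10/49) = (23493409/24010000)/(5847/4900) = 23493409/28650300 in ≈ 0.820 in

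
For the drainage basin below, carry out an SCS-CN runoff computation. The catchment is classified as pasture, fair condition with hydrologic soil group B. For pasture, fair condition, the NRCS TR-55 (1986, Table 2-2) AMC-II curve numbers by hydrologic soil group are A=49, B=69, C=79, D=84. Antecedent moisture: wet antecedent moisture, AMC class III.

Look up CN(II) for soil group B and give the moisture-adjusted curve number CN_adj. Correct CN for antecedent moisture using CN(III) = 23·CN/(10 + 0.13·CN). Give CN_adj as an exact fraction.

NRCS table: pasture, fair condition, soil group B → CN(II) = 69
CN(III) from CN(II)=69: (23·69)/(10 + 0.13·69) = 158700/1897 ≈ 83.658

CN_adj = 158700/1897 ≈ 83.658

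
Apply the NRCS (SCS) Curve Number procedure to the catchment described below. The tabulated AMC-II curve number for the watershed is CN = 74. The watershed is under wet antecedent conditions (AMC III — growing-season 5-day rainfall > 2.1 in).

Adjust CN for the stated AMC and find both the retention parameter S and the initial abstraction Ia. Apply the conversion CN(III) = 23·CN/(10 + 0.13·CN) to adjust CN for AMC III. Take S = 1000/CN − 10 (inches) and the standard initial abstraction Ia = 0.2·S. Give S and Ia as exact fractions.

CN(III) from CN(II)=74: (23·74)/(10 + 0.13·74) = 85100/981 ≈ 86.748
Retention S: 1000/CN − 10 with CN=86.748 → S = 1300/851 ≈ 1.528 in
Ia = 0.2S: 0.2·1.528 = 0.306 in (exactly 260/851)

S = 1300/851 in ≈ 1.528 in; Ia = 260/851 in ≈ 0.306 in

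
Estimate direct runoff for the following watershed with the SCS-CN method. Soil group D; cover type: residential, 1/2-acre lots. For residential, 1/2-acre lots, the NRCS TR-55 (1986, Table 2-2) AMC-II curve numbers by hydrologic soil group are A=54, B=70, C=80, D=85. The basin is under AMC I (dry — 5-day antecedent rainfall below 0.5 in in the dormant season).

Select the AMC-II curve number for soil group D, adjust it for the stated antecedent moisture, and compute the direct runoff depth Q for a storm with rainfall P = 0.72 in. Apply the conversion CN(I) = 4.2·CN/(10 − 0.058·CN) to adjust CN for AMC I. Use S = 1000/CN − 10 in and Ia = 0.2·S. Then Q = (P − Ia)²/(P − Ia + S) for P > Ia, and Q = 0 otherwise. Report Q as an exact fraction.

NRCS table: residential, 1/2-acre lots, soil group D → CN(II) = 85
CN(I) from CN(II)=85: (4.2·85)/(10 − 0.058·85) = 11900/169 ≈ 70.414
Retention S: 1000/CN − 10 with CN=70.414 → S = 500/119 ≈ 4.202 in
Ia = 0.2S: 0.2·4.202 = 0.840 in (exactly 100/119)
P = 0.720 ≤ Ia = 0.840 in: entire storm abstracted, Q = 0.

Q = 0 in ≈ 0.000 in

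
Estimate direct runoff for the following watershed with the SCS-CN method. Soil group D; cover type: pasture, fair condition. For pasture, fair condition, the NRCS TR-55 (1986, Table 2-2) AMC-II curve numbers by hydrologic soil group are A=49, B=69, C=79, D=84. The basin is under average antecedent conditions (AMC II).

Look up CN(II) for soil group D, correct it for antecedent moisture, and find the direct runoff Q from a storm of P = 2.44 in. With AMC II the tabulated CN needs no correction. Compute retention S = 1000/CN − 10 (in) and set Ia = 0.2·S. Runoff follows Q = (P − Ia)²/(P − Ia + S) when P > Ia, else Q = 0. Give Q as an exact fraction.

Q = 1168561/1092525 in ≈ 1.070 in

NRCS table: pasture, fair condition, soil group D → CN(II) = 84
CN(II) = 84; AMC II needs no correction.
S = 1000/84 − 10 = 40/21 in ≈ 1.905 in
Ia = 0.2·(40/21) = 8/21 in ≈ 0.381 in
Since P=2.440 > Ia=0.381: effective rainfall P−Ia = 1081/525 in
Runoff Q = (P−Ia)²/(P−Ia+S) = (2.059)²/(2.059+1.905) = 1168561/1092525 ≈ 1.070 in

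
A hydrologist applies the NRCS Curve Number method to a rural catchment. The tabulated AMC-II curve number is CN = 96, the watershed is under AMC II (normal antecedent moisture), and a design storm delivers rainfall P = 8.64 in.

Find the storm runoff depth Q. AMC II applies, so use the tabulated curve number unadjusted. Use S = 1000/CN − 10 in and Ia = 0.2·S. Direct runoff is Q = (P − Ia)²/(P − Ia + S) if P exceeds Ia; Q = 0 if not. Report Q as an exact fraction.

Q = 6589489/807600 in ≈ 8.159 in

AMC II — tabulated CN = 96 applies directly.
Max retention: S = 1000/96 − 10 = 5/12 in (≈ 0.417 in)
Initial abstraction Ia = S/5 = (5/12)/5 = 1/12 ≈ 0.083 in
P − Ia = 8.640 − 0.083 = 2567/300 ≈ 8.557 in (> 0, runoff occurs)
Q: (2567/300)² ÷ (673/75) = 6589489/807600 in (≈ 8.159 in)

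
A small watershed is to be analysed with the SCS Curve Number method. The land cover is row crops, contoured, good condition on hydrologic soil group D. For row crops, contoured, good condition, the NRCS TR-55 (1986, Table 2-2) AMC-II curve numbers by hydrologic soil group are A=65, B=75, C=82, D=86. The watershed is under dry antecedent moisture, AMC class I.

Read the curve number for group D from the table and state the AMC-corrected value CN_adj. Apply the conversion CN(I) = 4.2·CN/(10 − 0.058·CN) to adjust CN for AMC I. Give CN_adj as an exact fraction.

CN_adj = 12900/179 ≈ 72.067

NRCS table: row crops, contoured, good condition, soil group D → CN(II) = 86
Dry (AMC I): CN(I) = 4.2·86/(10 − 0.058·86) = (1806/5)/(1253/250) = 12900/179 ≈ 72.067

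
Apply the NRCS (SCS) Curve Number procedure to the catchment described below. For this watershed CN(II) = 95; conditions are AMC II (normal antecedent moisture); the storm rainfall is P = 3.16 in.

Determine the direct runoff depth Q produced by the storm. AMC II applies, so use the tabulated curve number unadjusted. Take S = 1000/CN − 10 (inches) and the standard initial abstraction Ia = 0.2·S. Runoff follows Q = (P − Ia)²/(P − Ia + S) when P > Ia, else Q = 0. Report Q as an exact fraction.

AMC II — tabulated CN = 95 applies directly.
Retention S: 1000/CN − 10 with CN=95.000 → S = 10/19 ≈ 0.526 in
Ia = 0.2·(10/19) = 2/19 in ≈ 0.105 in
Excess rainfall: 3.160 − 0.105 = 3.055 in; P > Ia so Q > 0
Q = (1451/475)²/((1451/475) + 10/19) = (2105401/225625)/(1701/475) = 2105401/807975 in ≈ 2.606 in

Q = 2105401/807975 in ≈ 2.606 in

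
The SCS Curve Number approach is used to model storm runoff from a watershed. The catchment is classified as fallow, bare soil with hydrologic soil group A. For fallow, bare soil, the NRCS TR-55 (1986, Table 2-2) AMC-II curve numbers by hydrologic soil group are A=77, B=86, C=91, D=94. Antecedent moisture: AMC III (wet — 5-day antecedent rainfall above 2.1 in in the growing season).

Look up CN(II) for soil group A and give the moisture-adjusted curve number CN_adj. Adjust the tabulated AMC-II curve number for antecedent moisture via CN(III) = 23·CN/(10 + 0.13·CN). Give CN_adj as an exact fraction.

CN_adj = 7700/87 ≈ 88.506

NRCS table: fallow, bare soil, soil group A → CN(II) = 77
Adjust CN=77 to AMC III: 23·77/(10 + 0.13·77) → 1771 ÷ (2001/100) = 7700/87 ≈ 88.506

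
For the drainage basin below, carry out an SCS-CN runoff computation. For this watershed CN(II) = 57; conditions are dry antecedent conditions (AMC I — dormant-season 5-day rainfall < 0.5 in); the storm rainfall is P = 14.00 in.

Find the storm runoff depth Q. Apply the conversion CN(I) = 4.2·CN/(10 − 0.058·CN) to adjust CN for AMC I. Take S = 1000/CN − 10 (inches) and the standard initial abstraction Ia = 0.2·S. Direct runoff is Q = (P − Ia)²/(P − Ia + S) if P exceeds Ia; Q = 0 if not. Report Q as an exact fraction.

Adjust CN=57 to AMC I: 4.2·57/(10 − 0.058·57) → (1197/5) ÷ (3347/500) = 119700/3347 ≈ 35.763
Max retention: S = 1000/(119700/3347) − 10 = 21500/1197 in (≈ 17.962 in)
Initial abstraction Ia = S/5 = (21500/1197)/5 = 4300/1197 ≈ 3.592 in
Since P=14.000 > Ia=3.592: effective rainfall P−Ia = 12458/1197 in
Q: (12458/1197)² ÷ (33958/1197) = 77600882/20323863 in (≈ 3.818 in)

Q = 77600882/20323863 in ≈ 3.818 in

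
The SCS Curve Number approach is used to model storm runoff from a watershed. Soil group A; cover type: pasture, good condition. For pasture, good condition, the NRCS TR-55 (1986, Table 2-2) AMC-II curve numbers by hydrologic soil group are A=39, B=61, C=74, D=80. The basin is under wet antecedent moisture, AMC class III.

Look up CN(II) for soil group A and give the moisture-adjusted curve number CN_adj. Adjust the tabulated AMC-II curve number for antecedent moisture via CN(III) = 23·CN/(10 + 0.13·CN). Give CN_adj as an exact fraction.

NRCS table: pasture, good condition, soil group A → CN(II) = 39
Wet (AMC III): CN(III) = 23·39/(10 + 0.13·39) = 897/(1507/100) = 89700/1507 ≈ 59.522

CN_adj = 89700/1507 ≈ 59.522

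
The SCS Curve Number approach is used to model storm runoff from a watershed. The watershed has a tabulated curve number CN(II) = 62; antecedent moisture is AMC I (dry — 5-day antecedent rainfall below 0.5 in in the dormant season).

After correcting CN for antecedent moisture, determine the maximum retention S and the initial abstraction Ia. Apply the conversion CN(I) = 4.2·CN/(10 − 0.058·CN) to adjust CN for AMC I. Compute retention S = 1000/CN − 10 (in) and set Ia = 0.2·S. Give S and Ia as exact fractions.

Adjust CN=62 to AMC I: 4.2·62/(10 − 0.058·62) → (1302/5) ÷ (1601/250) = 65100/1601 ≈ 40.662
S = 1000/(65100/1601) − 10 = 9500/651 in ≈ 14.593 in
Initial abstraction Ia = S/5 = (9500/651)/5 = 1900/651 ≈ 2.919 in

S = 9500/651 in ≈ 14.593 in; Ia = 1900/651 in ≈ 2.919 in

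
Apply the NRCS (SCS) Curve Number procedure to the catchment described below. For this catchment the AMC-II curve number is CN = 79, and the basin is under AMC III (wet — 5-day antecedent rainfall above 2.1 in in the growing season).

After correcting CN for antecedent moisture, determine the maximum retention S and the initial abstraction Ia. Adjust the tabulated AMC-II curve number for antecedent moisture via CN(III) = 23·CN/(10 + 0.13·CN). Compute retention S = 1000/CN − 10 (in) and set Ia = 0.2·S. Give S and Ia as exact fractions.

S = 2100/1817 in ≈ 1.156 in; Ia = 420/1817 in ≈ 0.231 in

CN(III) from CN(II)=79: (23·79)/(10 + 0.13·79) = 181700/2027 ≈ 89.640
Max retention: S = 1000/(181700/2027) − 10 = 2100/1817 in (≈ 1.156 in)
Ia = 0.2·(2100/1817) = 420/1817 in ≈ 0.231 in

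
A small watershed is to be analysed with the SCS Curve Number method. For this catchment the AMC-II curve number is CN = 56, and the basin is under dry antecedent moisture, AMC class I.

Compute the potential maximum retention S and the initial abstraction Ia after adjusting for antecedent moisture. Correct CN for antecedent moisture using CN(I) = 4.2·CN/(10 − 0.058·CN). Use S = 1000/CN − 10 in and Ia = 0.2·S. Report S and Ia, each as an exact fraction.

S = 2750/147 in ≈ 18.707 in; Ia = 550/147 in ≈ 3.741 in

Dry (AMC I): CN(I) = 4.2·56/(10 − 0.058·56) = (1176/5)/(844/125) = 7350/211 ≈ 34.834
S = 1000/(7350/211) − 10 = 2750/147 in ≈ 18.707 in
Initial abstraction Ia = S/5 = (2750/147)/5 = 550/147 ≈ 3.741 in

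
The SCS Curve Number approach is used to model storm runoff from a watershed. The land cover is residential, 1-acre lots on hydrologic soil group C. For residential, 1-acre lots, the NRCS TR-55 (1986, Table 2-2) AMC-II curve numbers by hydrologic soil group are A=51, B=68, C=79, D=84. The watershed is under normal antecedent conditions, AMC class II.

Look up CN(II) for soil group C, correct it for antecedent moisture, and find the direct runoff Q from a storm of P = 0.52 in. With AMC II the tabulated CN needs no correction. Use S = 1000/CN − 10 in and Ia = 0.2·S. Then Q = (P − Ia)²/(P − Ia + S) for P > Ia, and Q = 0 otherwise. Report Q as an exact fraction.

NRCS table: residential, 1-acre lots, soil group C → CN(II) = 79
CN(II) = 79; AMC II needs no correction.
Retention S: 1000/CN − 10 with CN=79.000 → S = 210/79 ≈ 2.658 in
Initial abstraction Ia = S/5 = (210/79)/5 = 42/79 ≈ 0.532 in
P = 0.520 ≤ Ia = 0.532 in: entire storm abstracted, Q = 0.

Q = 0 in ≈ 0.000 in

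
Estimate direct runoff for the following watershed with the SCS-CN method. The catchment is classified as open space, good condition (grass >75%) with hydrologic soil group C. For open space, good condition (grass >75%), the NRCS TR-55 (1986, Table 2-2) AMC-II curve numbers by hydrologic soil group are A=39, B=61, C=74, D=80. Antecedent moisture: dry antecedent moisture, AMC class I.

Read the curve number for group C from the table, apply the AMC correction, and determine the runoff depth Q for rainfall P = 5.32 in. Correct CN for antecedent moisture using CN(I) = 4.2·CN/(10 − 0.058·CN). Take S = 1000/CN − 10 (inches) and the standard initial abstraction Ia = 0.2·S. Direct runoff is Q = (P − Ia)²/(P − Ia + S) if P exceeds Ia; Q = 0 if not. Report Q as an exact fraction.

NRCS table: open space, good condition (grass >75%), soil group C → CN(II) = 74
Dry (AMC I): CN(I) = 4.2·74/(10 − 0.058·74) = (1554/5)/(1427/250) = 77700/1427 ≈ 54.450
Retention S: 1000/CN − 10 with CN=54.450 → S = 6500/777 ≈ 8.366 in
Ia = 0.2·(6500/777) = 1300/777 in ≈ 1.673 in
Since P=5.320 > Ia=1.673: effective rainfall P−Ia = 70841/19425 in
Q: (70841/19425)² ÷ (233341/19425) = 5018447281/4532648925 in (≈ 1.107 in)

Q = 5018447281/4532648925 in ≈ 1.107 in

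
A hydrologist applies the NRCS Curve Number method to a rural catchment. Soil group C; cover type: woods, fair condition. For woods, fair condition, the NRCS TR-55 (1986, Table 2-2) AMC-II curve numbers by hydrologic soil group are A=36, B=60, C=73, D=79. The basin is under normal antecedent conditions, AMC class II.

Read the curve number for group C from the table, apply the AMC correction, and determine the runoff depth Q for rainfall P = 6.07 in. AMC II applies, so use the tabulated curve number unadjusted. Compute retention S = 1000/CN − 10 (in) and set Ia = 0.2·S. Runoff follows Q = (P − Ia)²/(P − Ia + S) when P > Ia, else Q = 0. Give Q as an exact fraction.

NRCS table: woods, fair condition, soil group C → CN(II) = 73
AMC II — tabulated CN = 73 applies directly.
S = 1000/73 − 10 = 270/73 in ≈ 3.699 in
Initial abstraction Ia = S/5 = (270/73)/5 = 54/73 ≈ 0.740 in
Since P=6.070 > Ia=0.740: effective rainfall P−Ia = 38911/7300 in
Runoff Q = (P−Ia)²/(P−Ia+S) = (5.330)²/(5.330+3.699) = 1514065921/481150300 ≈ 3.147 in

Q = 1514065921/481150300 in ≈ 3.147 in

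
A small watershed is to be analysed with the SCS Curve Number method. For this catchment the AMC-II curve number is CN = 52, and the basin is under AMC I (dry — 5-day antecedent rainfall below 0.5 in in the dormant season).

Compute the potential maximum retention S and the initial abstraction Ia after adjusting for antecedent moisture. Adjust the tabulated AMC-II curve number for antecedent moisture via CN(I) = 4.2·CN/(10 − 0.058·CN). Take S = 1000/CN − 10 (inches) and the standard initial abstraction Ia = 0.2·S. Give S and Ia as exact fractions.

S = 2000/91 in ≈ 21.978 in; Ia = 400/91 in ≈ 4.396 in

Adjust CN=52 to AMC I: 4.2·52/(10 − 0.058·52) → (1092/5) ÷ (873/125) = 9100/291 ≈ 31.271
Retention S: 1000/CN − 10 with CN=31.271 → S = 2000/91 ≈ 21.978 in
Ia = 0.2S: 0.2·21.978 = 4.396 in (exactly 400/91)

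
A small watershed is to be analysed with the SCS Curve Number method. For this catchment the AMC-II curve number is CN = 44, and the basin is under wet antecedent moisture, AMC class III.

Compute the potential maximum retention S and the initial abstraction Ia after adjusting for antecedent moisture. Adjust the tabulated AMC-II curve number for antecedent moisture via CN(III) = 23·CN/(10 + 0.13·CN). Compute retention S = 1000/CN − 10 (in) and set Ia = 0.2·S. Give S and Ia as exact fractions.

Adjust CN=44 to AMC III: 23·44/(10 + 0.13·44) → 1012 ÷ (393/25) = 25300/393 ≈ 64.377
Max retention: S = 1000/(25300/393) − 10 = 1400/253 in (≈ 5.534 in)
Ia = 0.2·(1400/253) = 280/253 in ≈ 1.107 in

S = 1400/253 in ≈ 5.534 in; Ia = 280/253 in ≈ 1.107 in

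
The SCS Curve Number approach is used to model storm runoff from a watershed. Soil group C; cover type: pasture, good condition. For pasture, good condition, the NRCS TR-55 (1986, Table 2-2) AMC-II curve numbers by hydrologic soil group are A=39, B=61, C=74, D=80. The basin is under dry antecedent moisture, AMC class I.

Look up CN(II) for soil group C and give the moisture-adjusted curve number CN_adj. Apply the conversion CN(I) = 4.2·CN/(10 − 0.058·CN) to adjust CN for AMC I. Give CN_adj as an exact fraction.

CN_adj = 77700/1427 ≈ 54.450

NRCS table: pasture, good condition, soil group C → CN(II) = 74
Dry (AMC I): CN(I) = 4.2·74/(10 − 0.058·74) = (1554/5)/(1427/250) = 77700/1427 ≈ 54.450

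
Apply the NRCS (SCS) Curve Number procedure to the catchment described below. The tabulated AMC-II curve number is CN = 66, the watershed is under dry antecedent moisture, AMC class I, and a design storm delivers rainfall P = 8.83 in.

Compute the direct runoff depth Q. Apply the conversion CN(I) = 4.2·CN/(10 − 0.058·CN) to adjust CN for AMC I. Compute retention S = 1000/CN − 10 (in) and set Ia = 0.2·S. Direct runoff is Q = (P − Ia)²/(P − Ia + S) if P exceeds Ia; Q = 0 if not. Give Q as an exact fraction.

Adjust CN=66 to AMC I: 4.2·66/(10 − 0.058·66) → (1386/5) ÷ (1543/250) = 69300/1543 ≈ 44.913
S = 1000/(69300/1543) − 10 = 8500/693 in ≈ 12.266 in
Initial abstraction Ia = S/5 = (8500/693)/5 = 1700/693 ≈ 2.453 in
Excess rainfall: 8.830 − 2.453 = 6.377 in; P > Ia so Q > 0
Q = (441919/69300)²/((441919/69300) + 8500/693) = (195292402561/4802490000)/(1291919/69300) = 195292402561/89529986700 in ≈ 2.181 in

Q = 195292402561/89529986700 in ≈ 2.181 in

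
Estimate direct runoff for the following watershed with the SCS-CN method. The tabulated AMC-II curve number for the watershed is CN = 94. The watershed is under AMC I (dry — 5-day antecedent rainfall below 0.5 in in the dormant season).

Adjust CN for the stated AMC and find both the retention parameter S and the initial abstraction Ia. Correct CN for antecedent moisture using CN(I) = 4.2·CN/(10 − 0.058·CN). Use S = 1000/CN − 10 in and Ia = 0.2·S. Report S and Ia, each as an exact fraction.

S = 500/329 in ≈ 1.520 in; Ia = 100/329 in ≈ 0.304 in

Adjust CN=94 to AMC I: 4.2·94/(10 − 0.058·94) → (1974/5) ÷ (1137/250) = 32900/379 ≈ 86.807
Retention S: 1000/CN − 10 with CN=86.807 → S = 500/329 ≈ 1.520 in
Initial abstraction Ia = S/5 = (500/329)/5 = 100/329 ≈ 0.304 in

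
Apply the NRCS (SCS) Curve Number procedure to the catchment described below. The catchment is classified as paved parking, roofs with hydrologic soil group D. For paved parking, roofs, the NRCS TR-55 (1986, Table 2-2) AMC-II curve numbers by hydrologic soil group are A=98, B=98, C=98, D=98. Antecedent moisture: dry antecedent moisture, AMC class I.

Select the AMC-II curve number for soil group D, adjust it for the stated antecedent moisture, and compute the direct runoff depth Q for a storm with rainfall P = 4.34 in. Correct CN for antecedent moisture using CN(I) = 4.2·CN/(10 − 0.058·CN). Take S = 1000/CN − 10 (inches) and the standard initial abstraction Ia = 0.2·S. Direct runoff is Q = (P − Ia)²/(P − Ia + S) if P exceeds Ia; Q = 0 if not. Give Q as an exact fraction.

Q = 47651833849/12517424850 in ≈ 3.807 in

NRCS table: paved parking, roofs, soil group D → CN(II) = 98
Dry (AMC I): CN(I) = 4.2·98/(10 − 0.058·98) = (2058/5)/(1079/250) = 102900/1079 ≈ 95.366
S = 1000/(102900/1079) − 10 = 500/1029 in ≈ 0.486 in
Initial abstraction Ia = S/5 = (500/1029)/5 = 100/1029 ≈ 0.097 in
Excess rainfall: 4.340 − 0.097 = 4.243 in; P > Ia so Q > 0
Q: (218293/51450)² ÷ (243293/51450) = 47651833849/12517424850 in (≈ 3.807 in)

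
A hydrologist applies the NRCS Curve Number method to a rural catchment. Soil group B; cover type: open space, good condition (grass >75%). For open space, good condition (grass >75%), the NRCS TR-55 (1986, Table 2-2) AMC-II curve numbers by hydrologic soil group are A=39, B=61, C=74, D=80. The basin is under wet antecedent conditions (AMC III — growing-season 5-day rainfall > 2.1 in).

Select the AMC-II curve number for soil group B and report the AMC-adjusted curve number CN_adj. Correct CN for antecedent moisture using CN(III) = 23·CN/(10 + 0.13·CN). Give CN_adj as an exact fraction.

NRCS table: open space, good condition (grass >75%), soil group B → CN(II) = 61
Adjust CN=61 to AMC III: 23·61/(10 + 0.13·61) → 1403 ÷ (1793/100) = 140300/1793 ≈ 78.249

CN_adj = 140300/1793 ≈ 78.249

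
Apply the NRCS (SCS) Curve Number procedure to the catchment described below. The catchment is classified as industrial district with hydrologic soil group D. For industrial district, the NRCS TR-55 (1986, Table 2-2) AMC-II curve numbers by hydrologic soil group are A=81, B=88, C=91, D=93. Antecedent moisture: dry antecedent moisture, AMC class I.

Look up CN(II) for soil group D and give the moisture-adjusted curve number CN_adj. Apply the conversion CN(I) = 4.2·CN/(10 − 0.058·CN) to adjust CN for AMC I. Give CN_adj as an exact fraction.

CN_adj = 27900/329 ≈ 84.802

NRCS table: industrial district, soil group D → CN(II) = 93
CN(I) from CN(II)=93: (4.2·93)/(10 − 0.058·93) = 27900/329 ≈ 84.802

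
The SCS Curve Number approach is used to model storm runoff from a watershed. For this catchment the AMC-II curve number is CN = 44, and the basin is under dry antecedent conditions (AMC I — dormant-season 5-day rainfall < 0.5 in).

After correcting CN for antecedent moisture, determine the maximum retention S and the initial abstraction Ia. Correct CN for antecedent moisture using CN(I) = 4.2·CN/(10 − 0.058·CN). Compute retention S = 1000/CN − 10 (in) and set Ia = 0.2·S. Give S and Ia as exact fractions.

S = 1000/33 in ≈ 30.303 in; Ia = 200/33 in ≈ 6.061 in

CN(I) from CN(II)=44: (4.2·44)/(10 − 0.058·44) = 3300/133 ≈ 24.812
Retention S: 1000/CN − 10 with CN=24.812 → S = 1000/33 ≈ 30.303 in
Initial abstraction Ia = S/5 = (1000/33)/5 = 200/33 ≈ 6.061 in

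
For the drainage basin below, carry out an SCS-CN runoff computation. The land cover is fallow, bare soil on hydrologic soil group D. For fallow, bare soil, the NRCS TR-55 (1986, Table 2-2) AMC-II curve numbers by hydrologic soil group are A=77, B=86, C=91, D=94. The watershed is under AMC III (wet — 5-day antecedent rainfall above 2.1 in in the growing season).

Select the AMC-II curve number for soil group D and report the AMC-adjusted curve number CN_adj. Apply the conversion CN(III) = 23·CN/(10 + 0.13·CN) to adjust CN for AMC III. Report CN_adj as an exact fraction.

NRCS table: fallow, bare soil, soil group D → CN(II) = 94
Wet (AMC III): CN(III) = 23·94/(10 + 0.13·94) = 2162/(1111/50) = 108100/1111 ≈ 97.300

CN_adj = 108100/1111 ≈ 97.300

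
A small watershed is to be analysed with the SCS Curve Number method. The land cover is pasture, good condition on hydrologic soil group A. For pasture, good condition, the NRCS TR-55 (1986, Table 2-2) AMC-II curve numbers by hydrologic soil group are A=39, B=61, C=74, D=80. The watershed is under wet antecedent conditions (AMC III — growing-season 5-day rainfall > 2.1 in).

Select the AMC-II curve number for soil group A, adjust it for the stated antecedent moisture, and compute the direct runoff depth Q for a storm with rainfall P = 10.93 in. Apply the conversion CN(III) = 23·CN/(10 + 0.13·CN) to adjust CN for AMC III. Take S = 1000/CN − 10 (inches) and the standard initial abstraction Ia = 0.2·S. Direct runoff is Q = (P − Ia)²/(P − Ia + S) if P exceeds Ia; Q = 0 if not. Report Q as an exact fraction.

Q = 736886613241/131717363700 in ≈ 5.594 in

NRCS table: pasture, good condition, soil group A → CN(II) = 39
Adjust CN=39 to AMC III: 23·39/(10 + 0.13·39) → 897 ÷ (1507/100) = 89700/1507 ≈ 59.522
S = 1000/(89700/1507) − 10 = 6100/897 in ≈ 6.800 in
Initial abstraction Ia = S/5 = (6100/897)/5 = 1220/897 ≈ 1.360 in
Excess rainfall: 10.930 − 1.360 = 9.570 in; P > Ia so Q > 0
Q = (858421/89700)²/((858421/89700) + 6100/897) = (736886613241/8046090000)/(1468421/89700) = 736886613241/131717363700 in ≈ 5.594 in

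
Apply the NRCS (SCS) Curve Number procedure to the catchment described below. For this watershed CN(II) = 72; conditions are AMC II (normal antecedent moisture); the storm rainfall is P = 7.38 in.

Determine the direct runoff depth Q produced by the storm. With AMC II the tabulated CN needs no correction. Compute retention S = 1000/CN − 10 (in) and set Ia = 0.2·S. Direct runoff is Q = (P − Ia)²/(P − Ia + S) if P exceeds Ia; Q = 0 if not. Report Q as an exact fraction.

Q = 8826841/2124450 in ≈ 4.155 in

CN(II) = 72; AMC II needs no correction.
Retention S: 1000/CN − 10 with CN=72.000 → S = 35/9 ≈ 3.889 in
Ia = 0.2S: 0.2·3.889 = 0.778 in (exactly 7/9)
P − Ia = 7.380 − 0.778 = 2971/450 ≈ 6.602 in (> 0, runoff occurs)
Q: (2971/450)² ÷ (4721/450) = 8826841/2124450 in (≈ 4.155 in)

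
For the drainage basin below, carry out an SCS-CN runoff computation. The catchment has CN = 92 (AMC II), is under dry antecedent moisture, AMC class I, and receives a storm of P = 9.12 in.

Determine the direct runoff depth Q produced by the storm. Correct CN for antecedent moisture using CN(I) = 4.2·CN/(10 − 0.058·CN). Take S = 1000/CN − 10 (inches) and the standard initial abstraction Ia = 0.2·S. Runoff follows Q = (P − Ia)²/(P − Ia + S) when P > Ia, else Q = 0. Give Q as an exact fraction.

CN(I) from CN(II)=92: (4.2·92)/(10 − 0.058·92) = 48300/583 ≈ 82.847
S = 1000/(48300/583) − 10 = 1000/483 in ≈ 2.070 in
Ia = 0.2·(1000/483) = 200/483 in ≈ 0.414 in
P − Ia = 9.120 − 0.414 = 105124/12075 ≈ 8.706 in (> 0, runoff occurs)
Q: (105124/12075)² ÷ (130124/12075) = 2762763844/392811825 in (≈ 7.033 in)

Q = 2762763844/392811825 in ≈ 7.033 in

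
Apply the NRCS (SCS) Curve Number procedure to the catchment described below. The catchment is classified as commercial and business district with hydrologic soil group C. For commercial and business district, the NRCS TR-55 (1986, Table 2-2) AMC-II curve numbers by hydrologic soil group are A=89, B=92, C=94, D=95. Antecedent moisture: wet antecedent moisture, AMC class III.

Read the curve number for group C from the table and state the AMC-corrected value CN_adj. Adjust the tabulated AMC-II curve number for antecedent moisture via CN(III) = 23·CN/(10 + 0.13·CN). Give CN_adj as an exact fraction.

NRCS table: commercial and business district, soil group C → CN(II) = 94
CN(III) from CN(II)=94: (23·94)/(10 + 0.13·94) = 108100/1111 ≈ 97.300

CN_adj = 108100/1111 ≈ 97.300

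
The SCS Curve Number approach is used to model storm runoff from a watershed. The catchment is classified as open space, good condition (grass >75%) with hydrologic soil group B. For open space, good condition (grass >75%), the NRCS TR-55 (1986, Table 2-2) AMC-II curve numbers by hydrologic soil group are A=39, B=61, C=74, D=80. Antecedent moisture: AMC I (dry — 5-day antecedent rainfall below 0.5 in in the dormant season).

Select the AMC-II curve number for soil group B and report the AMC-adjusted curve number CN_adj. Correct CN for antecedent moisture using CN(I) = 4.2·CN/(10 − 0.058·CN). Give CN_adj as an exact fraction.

CN_adj = 42700/1077 ≈ 39.647

NRCS table: open space, good condition (grass >75%), soil group B → CN(II) = 61
Adjust CN=61 to AMC I: 4.2·61/(10 − 0.058·61) → (1281/5) ÷ (3231/500) = 42700/1077 ≈ 39.647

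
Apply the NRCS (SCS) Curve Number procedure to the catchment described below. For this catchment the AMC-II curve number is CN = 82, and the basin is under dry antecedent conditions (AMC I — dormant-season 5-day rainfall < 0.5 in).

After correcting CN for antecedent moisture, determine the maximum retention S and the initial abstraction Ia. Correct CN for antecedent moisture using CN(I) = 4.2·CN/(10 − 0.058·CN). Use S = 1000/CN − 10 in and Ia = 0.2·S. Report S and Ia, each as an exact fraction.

Adjust CN=82 to AMC I: 4.2·82/(10 − 0.058·82) → (1722/5) ÷ (1311/250) = 28700/437 ≈ 65.675
Max retention: S = 1000/(28700/437) − 10 = 1500/287 in (≈ 5.226 in)
Ia = 0.2·(1500/287) = 300/287 in ≈ 1.045 in

S = 1500/287 in ≈ 5.226 in; Ia = 300/287 in ≈ 1.045 in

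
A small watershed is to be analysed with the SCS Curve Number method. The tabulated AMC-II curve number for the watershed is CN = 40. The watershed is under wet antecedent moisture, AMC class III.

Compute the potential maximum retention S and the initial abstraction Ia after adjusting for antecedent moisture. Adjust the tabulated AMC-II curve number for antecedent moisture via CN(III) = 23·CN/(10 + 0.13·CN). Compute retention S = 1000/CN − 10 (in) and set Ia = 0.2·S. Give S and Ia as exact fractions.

Adjust CN=40 to AMC III: 23·40/(10 + 0.13·40) → 920 ÷ (76/5) = 1150/19 ≈ 60.526
Retention S: 1000/CN − 10 with CN=60.526 → S = 150/23 ≈ 6.522 in
Ia = 0.2S: 0.2·6.522 = 1.304 in (exactly 30/23)

S = 150/23 in ≈ 6.522 in; Ia = 30/23 in ≈ 1.304 in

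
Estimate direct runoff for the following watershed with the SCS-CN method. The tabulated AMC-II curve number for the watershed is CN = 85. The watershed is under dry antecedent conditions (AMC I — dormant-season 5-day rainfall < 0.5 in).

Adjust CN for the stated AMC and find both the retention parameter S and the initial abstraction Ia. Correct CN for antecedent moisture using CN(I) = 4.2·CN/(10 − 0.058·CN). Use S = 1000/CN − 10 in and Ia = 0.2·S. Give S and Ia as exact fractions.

Dry (AMC I): CN(I) = 4.2·85/(10 − 0.058·85) = 357/(507/100) = 11900/169 ≈ 70.414
S = 1000/(11900/169) − 10 = 500/119 in ≈ 4.202 in
Ia = 0.2·(500/119) = 100/119 in ≈ 0.840 in

S = 500/119 in ≈ 4.202 in; Ia = 100/119 in ≈ 0.840 in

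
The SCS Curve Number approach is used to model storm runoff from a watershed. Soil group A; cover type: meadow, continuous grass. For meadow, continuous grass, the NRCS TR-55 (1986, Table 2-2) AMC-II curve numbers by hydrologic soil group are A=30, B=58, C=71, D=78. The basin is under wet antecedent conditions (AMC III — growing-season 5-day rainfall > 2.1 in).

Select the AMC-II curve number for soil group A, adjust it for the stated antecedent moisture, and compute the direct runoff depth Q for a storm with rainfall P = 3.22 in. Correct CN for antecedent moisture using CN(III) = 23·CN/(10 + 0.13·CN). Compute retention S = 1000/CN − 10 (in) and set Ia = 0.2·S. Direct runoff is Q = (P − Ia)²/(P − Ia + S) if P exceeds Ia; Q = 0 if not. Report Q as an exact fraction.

NRCS table: meadow, continuous grass, soil group A → CN(II) = 30
Adjust CN=30 to AMC III: 23·30/(10 + 0.13·30) → 690 ÷ (139/10) = 6900/139 ≈ 49.640
S = 1000/(6900/139) − 10 = 700/69 in ≈ 10.145 in
Ia = 0.2S: 0.2·10.145 = 2.029 in (exactly 140/69)
Since P=3.220 > Ia=2.029: effective rainfall P−Ia = 4109/3450 in
Q: (4109/3450)² ÷ (39109/3450) = 2411983/19275150 in (≈ 0.125 in)

Q = 2411983/19275150 in ≈ 0.125 in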